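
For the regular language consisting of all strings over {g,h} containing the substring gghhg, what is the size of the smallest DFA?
By Myhill–Nerode, count the distinguishable equivalence classes: 6 classes — one per longest suffix of the input that is a prefix of 'gghhg' (lengths 0 through 4), plus an absorbing 'already seen gghhg' class.
6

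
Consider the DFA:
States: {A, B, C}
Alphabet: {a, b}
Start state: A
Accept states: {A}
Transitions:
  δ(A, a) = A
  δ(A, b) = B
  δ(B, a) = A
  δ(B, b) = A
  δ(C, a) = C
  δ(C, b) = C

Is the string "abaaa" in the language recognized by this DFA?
Processing string "abaaa":
  A --a--> A
  A --b--> B
  B --a--> A
  A --a--> A
  A --a--> A
Final state: A
Accept states: {A}
Yes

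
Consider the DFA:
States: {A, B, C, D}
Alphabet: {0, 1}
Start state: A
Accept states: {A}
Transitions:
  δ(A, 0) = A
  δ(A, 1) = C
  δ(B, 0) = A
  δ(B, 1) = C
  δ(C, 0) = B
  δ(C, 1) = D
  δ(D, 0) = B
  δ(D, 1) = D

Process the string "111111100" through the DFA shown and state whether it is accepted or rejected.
Processing string "111111100":
  A --1--> C
  C --1--> D
  D --1--> D
  D --1--> D
  D --1--> D
  D --1--> D
  D --1--> D
  D --0--> B
  B --0--> A
Final state: A
Accept states: {A}
Yes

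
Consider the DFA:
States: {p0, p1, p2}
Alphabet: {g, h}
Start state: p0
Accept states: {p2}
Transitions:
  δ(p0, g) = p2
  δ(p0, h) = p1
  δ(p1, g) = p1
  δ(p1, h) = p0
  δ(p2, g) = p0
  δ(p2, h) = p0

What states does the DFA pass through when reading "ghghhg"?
read 'g': p0 → p2
  read 'h': p2 → p0
  read 'g': p0 → p2
  read 'h': p2 → p0
  read 'h': p0 → p1
  read 'g': p1 → p1
p0 -> p2 -> p0 -> p2 -> p0 -> p1 -> p1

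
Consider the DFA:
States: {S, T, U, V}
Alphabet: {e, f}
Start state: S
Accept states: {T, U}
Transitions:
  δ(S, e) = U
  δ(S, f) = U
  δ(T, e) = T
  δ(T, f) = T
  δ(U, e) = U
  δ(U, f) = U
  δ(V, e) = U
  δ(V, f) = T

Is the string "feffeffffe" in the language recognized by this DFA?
Processing string "feffeffffe":
  S --f--> U
  U --e--> U
  U --f--> U
  U --f--> U
  U --e--> U
  U --f--> U
  U --f--> U
  U --f--> U
  U --f--> U
  U --e--> U
Final state: U
Accept states: {T, U}
Yes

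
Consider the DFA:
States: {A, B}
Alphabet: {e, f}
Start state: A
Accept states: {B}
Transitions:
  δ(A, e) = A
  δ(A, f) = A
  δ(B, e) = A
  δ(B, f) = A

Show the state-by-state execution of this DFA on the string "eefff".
read 'e': A → A
  read 'e': A → A
  read 'f': A → A
  read 'f': A → A
  read 'f': A → A
A -> A -> A -> A -> A -> A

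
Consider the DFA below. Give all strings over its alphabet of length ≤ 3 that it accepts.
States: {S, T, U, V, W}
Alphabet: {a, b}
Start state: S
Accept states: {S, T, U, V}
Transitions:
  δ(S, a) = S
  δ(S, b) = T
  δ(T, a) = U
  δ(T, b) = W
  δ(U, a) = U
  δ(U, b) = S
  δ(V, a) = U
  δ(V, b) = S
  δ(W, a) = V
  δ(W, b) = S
ε, a, b, aa, ab, ba, aaa, aab, aba, baa, bab, bba, bbb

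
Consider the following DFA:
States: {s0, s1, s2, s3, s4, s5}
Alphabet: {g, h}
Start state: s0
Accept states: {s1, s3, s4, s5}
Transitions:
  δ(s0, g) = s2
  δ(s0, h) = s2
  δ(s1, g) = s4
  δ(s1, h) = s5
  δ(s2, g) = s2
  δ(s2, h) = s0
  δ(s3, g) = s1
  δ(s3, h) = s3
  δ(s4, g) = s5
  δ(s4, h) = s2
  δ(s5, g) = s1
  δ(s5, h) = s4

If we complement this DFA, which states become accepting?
Complement accept states = All states \ Original accept states
= {s0, s1, s2, s3, s4, s5} \ {s1, s3, s4, s5}
{s0, s2}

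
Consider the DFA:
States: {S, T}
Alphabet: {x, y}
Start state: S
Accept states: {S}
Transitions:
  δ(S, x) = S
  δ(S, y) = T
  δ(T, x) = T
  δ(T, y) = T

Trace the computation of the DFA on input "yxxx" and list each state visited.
read 'y': S → T
  read 'x': T → T
  read 'x': T → T
  read 'x': T → T
S -> T -> T -> T -> T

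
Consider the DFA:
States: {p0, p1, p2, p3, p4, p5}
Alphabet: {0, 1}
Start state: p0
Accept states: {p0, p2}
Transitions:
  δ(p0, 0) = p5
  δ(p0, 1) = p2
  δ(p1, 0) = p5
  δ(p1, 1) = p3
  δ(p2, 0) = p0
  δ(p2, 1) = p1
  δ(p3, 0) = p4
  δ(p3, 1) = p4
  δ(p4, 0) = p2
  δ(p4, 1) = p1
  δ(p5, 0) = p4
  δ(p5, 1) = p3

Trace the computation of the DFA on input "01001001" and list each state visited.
read '0': p0 → p5
  read '1': p5 → p3
  read '0': p3 → p4
  read '0': p4 → p2
  read '1': p2 → p1
  read '0': p1 → p5
  read '0': p5 → p4
  read '1': p4 → p1
p0 -> p5 -> p3 -> p4 -> p2 -> p1 -> p5 -> p4 -> p1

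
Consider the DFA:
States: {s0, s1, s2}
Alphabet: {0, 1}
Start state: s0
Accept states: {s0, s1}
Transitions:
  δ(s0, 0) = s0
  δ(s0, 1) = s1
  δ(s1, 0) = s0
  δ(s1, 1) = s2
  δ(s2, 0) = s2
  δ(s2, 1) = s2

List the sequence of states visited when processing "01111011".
read '0': s0 → s0
  read '1': s0 → s1
  read '1': s1 → s2
  read '1': s2 → s2
  read '1': s2 → s2
  read '0': s2 → s2
  read '1': s2 → s2
  read '1': s2 → s2
s0 -> s0 -> s1 -> s2 -> s2 -> s2 -> s2 -> s2 -> s2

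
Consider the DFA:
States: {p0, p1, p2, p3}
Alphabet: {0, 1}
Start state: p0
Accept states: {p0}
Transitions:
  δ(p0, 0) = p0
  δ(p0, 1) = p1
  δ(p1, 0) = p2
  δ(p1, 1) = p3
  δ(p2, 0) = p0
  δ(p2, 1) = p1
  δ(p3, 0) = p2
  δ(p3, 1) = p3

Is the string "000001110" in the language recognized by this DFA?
Processing string "000001110":
  p0 --0--> p0
  p0 --0--> p0
  p0 --0--> p0
  p0 --0--> p0
  p0 --0--> p0
  p0 --1--> p1
  p1 --1--> p3
  p3 --1--> p3
  p3 --0--> p2
Final state: p2
Accept states: {p0}
No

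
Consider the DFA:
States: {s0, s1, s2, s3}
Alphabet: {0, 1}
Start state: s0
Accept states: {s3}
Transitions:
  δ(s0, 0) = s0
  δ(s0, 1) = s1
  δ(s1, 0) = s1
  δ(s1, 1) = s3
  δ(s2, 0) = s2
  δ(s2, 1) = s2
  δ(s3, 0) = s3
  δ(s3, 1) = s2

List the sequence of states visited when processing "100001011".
read '1': s0 → s1
  read '0': s1 → s1
  read '0': s1 → s1
  read '0': s1 → s1
  read '0': s1 → s1
  read '1': s1 → s3
  read '0': s3 → s3
  read '1': s3 → s2
  read '1': s2 → s2
s0 -> s1 -> s1 -> s1 -> s1 -> s1 -> s3 -> s3 -> s2 -> s2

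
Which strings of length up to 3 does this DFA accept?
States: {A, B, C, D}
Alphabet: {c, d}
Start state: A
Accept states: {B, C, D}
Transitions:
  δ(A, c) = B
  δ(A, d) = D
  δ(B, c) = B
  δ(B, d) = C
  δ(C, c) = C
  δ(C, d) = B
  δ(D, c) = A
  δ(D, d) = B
c, d, cc, cd, dd, ccc, ccd, cdc, cdd, dcc, dcd, ddc, ddd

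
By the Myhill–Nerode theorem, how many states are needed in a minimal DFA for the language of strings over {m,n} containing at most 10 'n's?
By Myhill–Nerode, count the distinguishable equivalence classes: 12 classes — having seen 0, 1, …, 10, or >10 copies of 'n'; counts 0 through 10 are accepting and >10 is dead.
12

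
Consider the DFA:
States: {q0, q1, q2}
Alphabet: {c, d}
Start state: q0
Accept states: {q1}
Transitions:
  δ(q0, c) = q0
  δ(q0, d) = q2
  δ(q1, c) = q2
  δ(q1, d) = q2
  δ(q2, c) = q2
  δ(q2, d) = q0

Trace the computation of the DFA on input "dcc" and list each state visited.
read 'd': q0 → q2
  read 'c': q2 → q2
  read 'c': q2 → q2
q0 -> q2 -> q2 -> q2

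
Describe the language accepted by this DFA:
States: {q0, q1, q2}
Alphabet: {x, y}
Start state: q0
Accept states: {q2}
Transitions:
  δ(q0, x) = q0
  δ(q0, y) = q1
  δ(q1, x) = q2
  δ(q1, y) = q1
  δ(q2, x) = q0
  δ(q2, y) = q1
Testing a few strings:
  'yxy' → reject
  'x' → reject
  'xyyx' → accept
  'yyy' → reject
State roles: q0=no suffix match; q1=one trailing y; q2=suffix is yx
All strings over {x,y} ending with yx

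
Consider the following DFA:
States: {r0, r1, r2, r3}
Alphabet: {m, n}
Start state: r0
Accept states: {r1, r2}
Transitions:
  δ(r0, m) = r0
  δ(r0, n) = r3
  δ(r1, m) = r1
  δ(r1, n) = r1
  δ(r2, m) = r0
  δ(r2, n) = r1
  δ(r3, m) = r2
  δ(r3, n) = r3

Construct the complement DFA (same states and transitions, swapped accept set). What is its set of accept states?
Complement accept states = All states \ Original accept states
= {r0, r1, r2, r3} \ {r1, r2}
{r0, r3}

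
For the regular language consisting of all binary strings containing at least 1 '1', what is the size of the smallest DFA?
By Myhill–Nerode, count the distinguishable equivalence classes: 2 classes — having seen 0, or ≥1 copies of '1'; any two classes i < j (j ≤ 1) are distinguished by the string 1^(1−j), which takes class j to 1 copy (accepted) but leaves class i below 1 (rejected).
2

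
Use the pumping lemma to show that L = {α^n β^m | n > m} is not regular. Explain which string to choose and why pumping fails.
Assume L is regular with pumping length p. Idea: pumping down the α-block drops the α-count to at most the β-count.
Choose s = α^(p+1) β^p ∈ L (|s| = 2p+1 ≥ p). By the pumping lemma, s = xyz with |xy| ≤ p, |y| > 0, so y = α^k with k ≥ 1. Take i = 0: xz = α^(p+1−k) β^p. Since k ≥ 1, p+1−k ≤ p, so the number of α's is no longer strictly greater than the number of β's, hence xz ∉ L.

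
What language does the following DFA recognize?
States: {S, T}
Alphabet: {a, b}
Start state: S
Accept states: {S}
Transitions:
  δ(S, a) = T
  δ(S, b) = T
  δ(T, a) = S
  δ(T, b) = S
Testing a few strings:
  'bba' → reject
  'ba' → accept
  'bb' → accept
  'aa' → accept
State roles: S=even length so far; T=odd length so far
All strings over {a,b} of even length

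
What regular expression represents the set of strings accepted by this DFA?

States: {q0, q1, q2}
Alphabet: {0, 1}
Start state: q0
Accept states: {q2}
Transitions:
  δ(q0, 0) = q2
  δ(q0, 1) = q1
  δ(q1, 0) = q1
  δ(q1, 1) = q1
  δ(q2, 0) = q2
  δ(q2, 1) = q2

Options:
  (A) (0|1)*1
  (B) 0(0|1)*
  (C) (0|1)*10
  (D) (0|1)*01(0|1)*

Check each option against the DFA on short strings; one disagreement eliminates an option:
  (A) (0|1)*1: on '0' the DFA goes q0 → q2 and accepts (q2 ∈ Accept), but the regex does not match it → eliminate
  (B) 0(0|1)*: agrees with the DFA on every string of length ≤ 6
  (C) (0|1)*10: on '0' the DFA goes q0 → q2 and accepts (q2 ∈ Accept), but the regex does not match it → eliminate
  (D) (0|1)*01(0|1)*: on '0' the DFA goes q0 → q2 and accepts (q2 ∈ Accept), but the regex does not match it → eliminate
Only (B) is consistent with the DFA.
(B) 0(0|1)*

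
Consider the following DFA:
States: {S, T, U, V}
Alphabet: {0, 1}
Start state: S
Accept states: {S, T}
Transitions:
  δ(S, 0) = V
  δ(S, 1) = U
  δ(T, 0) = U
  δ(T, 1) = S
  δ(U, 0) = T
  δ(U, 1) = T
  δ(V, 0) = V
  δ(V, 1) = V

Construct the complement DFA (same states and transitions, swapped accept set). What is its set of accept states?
Complement accept states = All states \ Original accept states
= {S, T, U, V} \ {S, T}
{U, V}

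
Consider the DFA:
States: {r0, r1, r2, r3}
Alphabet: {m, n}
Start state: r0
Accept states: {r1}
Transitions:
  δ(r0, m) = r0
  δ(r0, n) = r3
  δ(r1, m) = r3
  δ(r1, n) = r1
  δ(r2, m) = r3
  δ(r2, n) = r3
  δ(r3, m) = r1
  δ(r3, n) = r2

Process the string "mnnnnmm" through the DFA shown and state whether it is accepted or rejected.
Processing string "mnnnnmm":
  r0 --m--> r0
  r0 --n--> r3
  r3 --n--> r2
  r2 --n--> r3
  r3 --n--> r2
  r2 --m--> r3
  r3 --m--> r1
Final state: r1
Accept states: {r1}
Yes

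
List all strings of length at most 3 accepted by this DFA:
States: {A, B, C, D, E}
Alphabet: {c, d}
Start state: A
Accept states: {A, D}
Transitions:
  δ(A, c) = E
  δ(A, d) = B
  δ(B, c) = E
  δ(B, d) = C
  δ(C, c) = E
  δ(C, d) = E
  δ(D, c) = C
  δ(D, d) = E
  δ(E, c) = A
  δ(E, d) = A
ε, cc, cd, dcc, dcd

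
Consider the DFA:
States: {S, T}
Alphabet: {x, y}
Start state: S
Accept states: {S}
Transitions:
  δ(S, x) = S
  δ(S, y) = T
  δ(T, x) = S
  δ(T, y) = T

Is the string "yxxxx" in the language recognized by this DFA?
Processing string "yxxxx":
  S --y--> T
  T --x--> S
  S --x--> S
  S --x--> S
  S --x--> S
Final state: S
Accept states: {S}
Yes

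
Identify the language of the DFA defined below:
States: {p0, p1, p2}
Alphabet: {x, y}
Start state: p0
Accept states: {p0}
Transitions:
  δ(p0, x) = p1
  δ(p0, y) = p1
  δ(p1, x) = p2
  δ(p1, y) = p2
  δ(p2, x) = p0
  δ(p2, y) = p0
Testing a few strings:
  'xxyy' → reject
  'yxyx' → reject
  'xyyy' → reject
  'yxx' → accept
State roles: p0=length ≡ 0 (mod 3); p1=length ≡ 1 (mod 3); p2=length ≡ 2 (mod 3)
All strings over {x,y} whose length is a multiple of 3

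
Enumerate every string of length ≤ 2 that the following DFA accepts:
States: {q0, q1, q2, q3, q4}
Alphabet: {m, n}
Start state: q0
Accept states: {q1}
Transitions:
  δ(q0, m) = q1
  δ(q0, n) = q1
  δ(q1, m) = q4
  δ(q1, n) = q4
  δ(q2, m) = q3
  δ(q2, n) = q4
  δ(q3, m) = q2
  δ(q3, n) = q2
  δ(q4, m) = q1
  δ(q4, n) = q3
m, n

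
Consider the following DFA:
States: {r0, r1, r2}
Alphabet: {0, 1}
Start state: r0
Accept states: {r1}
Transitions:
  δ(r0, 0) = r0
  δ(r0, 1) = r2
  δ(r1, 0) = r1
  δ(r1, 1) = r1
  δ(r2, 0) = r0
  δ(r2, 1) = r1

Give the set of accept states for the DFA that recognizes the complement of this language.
Complement accept states = All states \ Original accept states
= {r0, r1, r2} \ {r1}
{r0, r2}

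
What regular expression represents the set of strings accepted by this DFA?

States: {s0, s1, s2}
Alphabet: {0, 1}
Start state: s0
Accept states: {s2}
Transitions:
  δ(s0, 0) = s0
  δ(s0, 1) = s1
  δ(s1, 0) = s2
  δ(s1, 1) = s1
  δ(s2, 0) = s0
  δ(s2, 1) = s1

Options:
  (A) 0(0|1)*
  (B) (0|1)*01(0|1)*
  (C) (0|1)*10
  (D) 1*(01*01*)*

Check each option against the DFA on short strings; one disagreement eliminates an option:
  (A) 0(0|1)*: on '0' the DFA goes s0 → s0 and rejects (s0 ∉ Accept), but the regex matches it → eliminate
  (B) (0|1)*01(0|1)*: on '01' the DFA goes s0 → s0 → s1 and rejects (s1 ∉ Accept), but the regex matches it → eliminate
  (C) (0|1)*10: agrees with the DFA on every string of length ≤ 6
  (D) 1*(01*01*)*: on ε the DFA stays in s0 and rejects (s0 ∉ Accept), but the regex matches it → eliminate
Only (C) is consistent with the DFA.
(C) (0|1)*10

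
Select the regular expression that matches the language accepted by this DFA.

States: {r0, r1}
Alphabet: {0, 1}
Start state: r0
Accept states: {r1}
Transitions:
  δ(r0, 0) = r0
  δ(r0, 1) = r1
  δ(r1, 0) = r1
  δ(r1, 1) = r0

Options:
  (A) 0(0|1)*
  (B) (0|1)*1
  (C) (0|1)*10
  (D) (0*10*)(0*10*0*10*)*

Check each option against the DFA on short strings; one disagreement eliminates an option:
  (A) 0(0|1)*: on '0' the DFA goes r0 → r0 and rejects (r0 ∉ Accept), but the regex matches it → eliminate
  (B) (0|1)*1: on '10' the DFA goes r0 → r1 → r1 and accepts (r1 ∈ Accept), but the regex does not match it → eliminate
  (C) (0|1)*10: on '1' the DFA goes r0 → r1 and accepts (r1 ∈ Accept), but the regex does not match it → eliminate
  (D) (0*10*)(0*10*0*10*)*: agrees with the DFA on every string of length ≤ 6
Only (D) is consistent with the DFA.
(D) (0*10*)(0*10*0*10*)*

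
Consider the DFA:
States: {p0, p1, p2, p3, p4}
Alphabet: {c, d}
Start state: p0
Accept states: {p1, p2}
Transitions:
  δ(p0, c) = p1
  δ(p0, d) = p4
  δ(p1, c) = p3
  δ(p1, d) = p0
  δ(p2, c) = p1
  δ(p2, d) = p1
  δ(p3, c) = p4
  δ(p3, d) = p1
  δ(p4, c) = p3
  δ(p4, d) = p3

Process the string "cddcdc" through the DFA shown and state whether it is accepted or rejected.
Processing string "cddcdc":
  p0 --c--> p1
  p1 --d--> p0
  p0 --d--> p4
  p4 --c--> p3
  p3 --d--> p1
  p1 --c--> p3
Final state: p3
Accept states: {p1, p2}
No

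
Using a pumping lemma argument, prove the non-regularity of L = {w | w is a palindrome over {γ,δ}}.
Assume L is regular with pumping length p. Idea: pumping the leading γ-block breaks the symmetry.
Choose s = γ^p δ γ^p (a palindrome of length 2p+1 ≥ p). By the pumping lemma, s = xyz with |xy| ≤ p, |y| > 0, so y = γ^k with k > 0 (xy lies entirely in the first γ^p). Then xy²z = γ^(p+k) δ γ^p, which is not a palindrome since p+k ≠ p.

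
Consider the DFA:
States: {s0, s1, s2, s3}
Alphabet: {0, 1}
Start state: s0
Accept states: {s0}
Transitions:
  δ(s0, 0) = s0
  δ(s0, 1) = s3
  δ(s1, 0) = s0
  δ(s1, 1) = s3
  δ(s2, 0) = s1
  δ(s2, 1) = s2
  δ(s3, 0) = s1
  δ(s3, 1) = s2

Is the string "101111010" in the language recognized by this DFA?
Processing string "101111010":
  s0 --1--> s3
  s3 --0--> s1
  s1 --1--> s3
  s3 --1--> s2
  s2 --1--> s2
  s2 --1--> s2
  s2 --0--> s1
  s1 --1--> s3
  s3 --0--> s1
Final state: s1
Accept states: {s0}
No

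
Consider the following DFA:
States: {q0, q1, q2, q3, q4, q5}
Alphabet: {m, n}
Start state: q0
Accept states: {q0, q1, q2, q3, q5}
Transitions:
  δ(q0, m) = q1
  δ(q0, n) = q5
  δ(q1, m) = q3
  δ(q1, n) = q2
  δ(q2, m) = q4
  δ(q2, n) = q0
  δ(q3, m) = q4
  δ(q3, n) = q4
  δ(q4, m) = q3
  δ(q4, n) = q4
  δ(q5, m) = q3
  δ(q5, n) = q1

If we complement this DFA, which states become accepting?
Complement accept states = All states \ Original accept states
= {q0, q1, q2, q3, q4, q5} \ {q0, q1, q2, q3, q5}
{q4}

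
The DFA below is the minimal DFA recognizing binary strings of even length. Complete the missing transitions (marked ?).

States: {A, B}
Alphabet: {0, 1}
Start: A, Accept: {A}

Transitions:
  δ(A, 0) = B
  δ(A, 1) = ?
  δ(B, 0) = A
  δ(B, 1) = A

From the language and accept set, identify what each state tracks — A: even length so far; B: odd length so far.
Each missing δ(q, a) is the state matching the new tracked value after reading a.
δ(A, 1) = B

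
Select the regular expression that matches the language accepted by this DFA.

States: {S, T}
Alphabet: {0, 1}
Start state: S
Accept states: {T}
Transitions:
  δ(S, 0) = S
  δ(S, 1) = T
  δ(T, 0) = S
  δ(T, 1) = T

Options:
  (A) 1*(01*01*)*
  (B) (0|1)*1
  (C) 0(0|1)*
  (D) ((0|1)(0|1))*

Check each option against the DFA on short strings; one disagreement eliminates an option:
  (A) 1*(01*01*)*: on ε the DFA stays in S and rejects (S ∉ Accept), but the regex matches it → eliminate
  (B) (0|1)*1: agrees with the DFA on every string of length ≤ 6
  (C) 0(0|1)*: on '0' the DFA goes S → S and rejects (S ∉ Accept), but the regex matches it → eliminate
  (D) ((0|1)(0|1))*: on ε the DFA stays in S and rejects (S ∉ Accept), but the regex matches it → eliminate
Only (B) is consistent with the DFA.
(B) (0|1)*1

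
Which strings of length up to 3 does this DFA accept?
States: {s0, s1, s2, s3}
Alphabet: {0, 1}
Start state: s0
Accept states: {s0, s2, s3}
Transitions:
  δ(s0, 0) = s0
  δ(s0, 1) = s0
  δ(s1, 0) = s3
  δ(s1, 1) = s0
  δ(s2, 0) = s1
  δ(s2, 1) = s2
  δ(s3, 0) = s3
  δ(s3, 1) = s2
ε, 0, 1, 00, 01, 10, 11, 000, 001, 010, 011, 100, 101, 110, 111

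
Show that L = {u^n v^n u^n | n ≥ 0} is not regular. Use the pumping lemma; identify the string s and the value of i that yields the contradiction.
Assume L is regular with pumping length p. Idea: pumping the first u-block unbalances it against the other two.
Choose s = u^p v^p u^p ∈ L (|s| = 3p ≥ p). By the pumping lemma, s = xyz with |xy| ≤ p, |y| > 0, so y = u^k with k ≥ 1, inside the first u-block. Then xy²z = u^(p+k) v^p u^p. The first block has length p+k ≠ p, so the three block lengths are no longer equal and xy²z ∉ L.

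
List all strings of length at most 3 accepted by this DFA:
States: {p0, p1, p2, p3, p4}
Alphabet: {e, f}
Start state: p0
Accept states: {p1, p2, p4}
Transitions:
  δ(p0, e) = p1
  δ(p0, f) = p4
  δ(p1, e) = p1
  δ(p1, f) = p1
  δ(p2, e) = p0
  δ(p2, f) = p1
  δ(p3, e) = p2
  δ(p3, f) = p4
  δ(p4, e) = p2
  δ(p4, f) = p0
e, f, ee, ef, fe, eee, eef, efe, eff, fef, ffe, fff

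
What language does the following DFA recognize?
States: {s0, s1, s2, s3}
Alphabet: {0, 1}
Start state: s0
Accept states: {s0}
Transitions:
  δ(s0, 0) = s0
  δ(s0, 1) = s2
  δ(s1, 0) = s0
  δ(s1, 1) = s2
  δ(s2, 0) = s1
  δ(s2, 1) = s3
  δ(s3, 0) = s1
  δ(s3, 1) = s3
Testing a few strings:
  '0110' → reject
  '0' → accept
  '001' → reject
  '1101' → reject
State roles: s0=value ≡ 0 (mod 4); s1=value ≡ 2 (mod 4); s2=value ≡ 1 (mod 4); s3=value ≡ 3 (mod 4)
All binary strings representing a multiple of 4 (read in base 2; leading zeros allowed and ε counts as 0)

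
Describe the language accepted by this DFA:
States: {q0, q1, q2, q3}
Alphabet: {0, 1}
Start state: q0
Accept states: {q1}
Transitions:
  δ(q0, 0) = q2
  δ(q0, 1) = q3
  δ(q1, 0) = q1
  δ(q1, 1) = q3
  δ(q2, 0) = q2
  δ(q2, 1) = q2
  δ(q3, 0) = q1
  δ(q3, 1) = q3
Testing a few strings:
  '01' → reject
  '0011' → reject
  '1101' → reject
  '001' → reject
State roles: q0=no input read; q1=started with 1, last symbol 0; q2=started with 0 (dead); q3=started with 1, last symbol 1
All binary strings that start with 1 and end with 0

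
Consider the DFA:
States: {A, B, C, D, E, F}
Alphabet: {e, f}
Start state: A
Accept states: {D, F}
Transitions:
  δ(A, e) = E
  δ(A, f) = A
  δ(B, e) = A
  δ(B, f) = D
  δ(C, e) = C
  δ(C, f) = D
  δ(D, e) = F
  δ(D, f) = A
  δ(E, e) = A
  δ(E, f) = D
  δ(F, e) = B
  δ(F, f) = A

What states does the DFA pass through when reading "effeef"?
read 'e': A → E
  read 'f': E → D
  read 'f': D → A
  read 'e': A → E
  read 'e': E → A
  read 'f': A → A
A -> E -> D -> A -> E -> A -> A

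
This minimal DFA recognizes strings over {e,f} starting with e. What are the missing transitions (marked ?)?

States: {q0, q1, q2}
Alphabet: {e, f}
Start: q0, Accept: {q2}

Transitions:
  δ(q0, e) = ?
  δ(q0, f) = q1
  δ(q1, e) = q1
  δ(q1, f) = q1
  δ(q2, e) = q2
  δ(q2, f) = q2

From the language and accept set, identify what each state tracks — q0: no input read; q1: started with f (dead); q2: started with e.
Each missing δ(q, a) is the state matching the new tracked value after reading a.
δ(q0, e) = q2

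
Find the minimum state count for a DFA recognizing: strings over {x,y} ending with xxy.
By Myhill–Nerode, count the distinguishable equivalence classes: 4 classes — one per longest suffix of the input that is a prefix of 'xxy' (lengths 0 through 3); only the length-3 class is accepting.
4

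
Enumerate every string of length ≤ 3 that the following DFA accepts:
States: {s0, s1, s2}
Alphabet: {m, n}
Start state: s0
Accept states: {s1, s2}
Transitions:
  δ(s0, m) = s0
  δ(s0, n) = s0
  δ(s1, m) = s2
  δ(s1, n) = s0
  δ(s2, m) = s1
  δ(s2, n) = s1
None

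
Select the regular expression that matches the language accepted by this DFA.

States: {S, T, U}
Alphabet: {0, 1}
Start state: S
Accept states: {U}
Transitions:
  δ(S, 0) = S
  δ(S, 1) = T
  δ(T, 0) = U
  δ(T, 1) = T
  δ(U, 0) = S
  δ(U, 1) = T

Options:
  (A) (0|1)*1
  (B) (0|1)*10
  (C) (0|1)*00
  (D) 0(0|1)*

Check each option against the DFA on short strings; one disagreement eliminates an option:
  (A) (0|1)*1: on '1' the DFA goes S → T and rejects (T ∉ Accept), but the regex matches it → eliminate
  (B) (0|1)*10: agrees with the DFA on every string of length ≤ 6
  (C) (0|1)*00: on '00' the DFA goes S → S → S and rejects (S ∉ Accept), but the regex matches it → eliminate
  (D) 0(0|1)*: on '0' the DFA goes S → S and rejects (S ∉ Accept), but the regex matches it → eliminate
Only (B) is consistent with the DFA.
(B) (0|1)*10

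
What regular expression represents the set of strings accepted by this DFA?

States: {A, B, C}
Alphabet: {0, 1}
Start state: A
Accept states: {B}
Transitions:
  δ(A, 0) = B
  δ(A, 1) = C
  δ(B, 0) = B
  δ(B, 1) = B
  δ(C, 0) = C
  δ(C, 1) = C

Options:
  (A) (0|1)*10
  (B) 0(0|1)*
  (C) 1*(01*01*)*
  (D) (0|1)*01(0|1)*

Check each option against the DFA on short strings; one disagreement eliminates an option:
  (A) (0|1)*10: on '0' the DFA goes A → B and accepts (B ∈ Accept), but the regex does not match it → eliminate
  (B) 0(0|1)*: agrees with the DFA on every string of length ≤ 6
  (C) 1*(01*01*)*: on ε the DFA stays in A and rejects (A ∉ Accept), but the regex matches it → eliminate
  (D) (0|1)*01(0|1)*: on '0' the DFA goes A → B and accepts (B ∈ Accept), but the regex does not match it → eliminate
Only (B) is consistent with the DFA.
(B) 0(0|1)*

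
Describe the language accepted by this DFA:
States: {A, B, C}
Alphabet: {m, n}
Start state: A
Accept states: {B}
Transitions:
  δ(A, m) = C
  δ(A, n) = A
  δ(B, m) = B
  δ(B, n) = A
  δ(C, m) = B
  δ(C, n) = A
Testing a few strings:
  'm' → reject
  'mn' → reject
  'mm' → accept
  'n' → reject
State roles: A=last symbol not m; B=two trailing m's; C=one trailing m
All strings over {m,n} ending with mm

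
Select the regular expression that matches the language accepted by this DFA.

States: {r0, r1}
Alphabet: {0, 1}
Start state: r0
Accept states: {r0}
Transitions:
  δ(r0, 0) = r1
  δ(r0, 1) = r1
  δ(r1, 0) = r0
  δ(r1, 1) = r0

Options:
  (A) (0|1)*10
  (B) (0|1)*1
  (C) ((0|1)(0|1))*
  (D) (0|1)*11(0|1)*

Check each option against the DFA on short strings; one disagreement eliminates an option:
  (A) (0|1)*10: on ε the DFA stays in r0 and accepts (r0 ∈ Accept), but the regex does not match it → eliminate
  (B) (0|1)*1: on ε the DFA stays in r0 and accepts (r0 ∈ Accept), but the regex does not match it → eliminate
  (C) ((0|1)(0|1))*: agrees with the DFA on every string of length ≤ 6
  (D) (0|1)*11(0|1)*: on ε the DFA stays in r0 and accepts (r0 ∈ Accept), but the regex does not match it → eliminate
Only (C) is consistent with the DFA.
(C) ((0|1)(0|1))*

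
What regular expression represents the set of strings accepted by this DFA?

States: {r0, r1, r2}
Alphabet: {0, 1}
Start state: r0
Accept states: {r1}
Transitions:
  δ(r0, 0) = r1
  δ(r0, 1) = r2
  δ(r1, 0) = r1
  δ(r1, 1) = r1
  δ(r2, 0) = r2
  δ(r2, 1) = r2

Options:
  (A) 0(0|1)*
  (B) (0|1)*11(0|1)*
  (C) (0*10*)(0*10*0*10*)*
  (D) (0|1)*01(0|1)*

Check each option against the DFA on short strings; one disagreement eliminates an option:
  (A) 0(0|1)*: agrees with the DFA on every string of length ≤ 6
  (B) (0|1)*11(0|1)*: on '0' the DFA goes r0 → r1 and accepts (r1 ∈ Accept), but the regex does not match it → eliminate
  (C) (0*10*)(0*10*0*10*)*: on '0' the DFA goes r0 → r1 and accepts (r1 ∈ Accept), but the regex does not match it → eliminate
  (D) (0|1)*01(0|1)*: on '0' the DFA goes r0 → r1 and accepts (r1 ∈ Accept), but the regex does not match it → eliminate
Only (A) is consistent with the DFA.
(A) 0(0|1)*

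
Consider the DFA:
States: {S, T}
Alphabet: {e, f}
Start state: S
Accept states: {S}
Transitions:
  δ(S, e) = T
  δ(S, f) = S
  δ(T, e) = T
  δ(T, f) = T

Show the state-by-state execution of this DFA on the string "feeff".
read 'f': S → S
  read 'e': S → T
  read 'e': T → T
  read 'f': T → T
  read 'f': T → T
S -> S -> T -> T -> T -> T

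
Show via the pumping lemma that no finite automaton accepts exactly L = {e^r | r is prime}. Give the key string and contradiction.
Assume L is regular with pumping length p. Idea: pumping by a suitable count produces a composite length.
Let q be a prime with q ≥ p and choose s = e^q ∈ L. By the pumping lemma, s = xyz with |xy| ≤ p, |y| = k ≥ 1. Take i = q+1: |xy^(q+1)z| = q + q·k = q(1+k). Since q ≥ 2 and 1+k ≥ 2, q(1+k) is composite, so xy^(q+1)z ∉ L.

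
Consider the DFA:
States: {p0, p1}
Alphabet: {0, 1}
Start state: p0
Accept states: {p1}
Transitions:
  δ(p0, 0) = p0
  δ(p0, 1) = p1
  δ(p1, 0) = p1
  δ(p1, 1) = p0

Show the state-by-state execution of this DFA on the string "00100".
read '0': p0 → p0
  read '0': p0 → p0
  read '1': p0 → p1
  read '0': p1 → p1
  read '0': p1 → p1
p0 -> p0 -> p0 -> p1 -> p1 -> p1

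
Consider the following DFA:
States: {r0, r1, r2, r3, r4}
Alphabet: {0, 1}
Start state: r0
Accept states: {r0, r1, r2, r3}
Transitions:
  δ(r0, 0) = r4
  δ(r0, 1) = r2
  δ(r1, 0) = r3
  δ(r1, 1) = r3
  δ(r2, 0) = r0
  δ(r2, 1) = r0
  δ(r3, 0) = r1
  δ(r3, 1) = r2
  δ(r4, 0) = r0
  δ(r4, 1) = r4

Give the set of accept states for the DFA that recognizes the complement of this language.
Complement accept states = All states \ Original accept states
= {r0, r1, r2, r3, r4} \ {r0, r1, r2, r3}
{r4}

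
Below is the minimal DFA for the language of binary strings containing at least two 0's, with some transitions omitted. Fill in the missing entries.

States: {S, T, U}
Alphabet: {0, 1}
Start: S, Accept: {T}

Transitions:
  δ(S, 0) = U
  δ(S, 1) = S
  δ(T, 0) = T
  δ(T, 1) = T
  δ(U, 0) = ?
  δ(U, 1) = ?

From the language and accept set, identify what each state tracks — S: zero 0's seen; T: ≥ two 0's seen; U: one 0 seen.
Each missing δ(q, a) is the state matching the new tracked value after reading a.
δ(U, 0) = T; δ(U, 1) = U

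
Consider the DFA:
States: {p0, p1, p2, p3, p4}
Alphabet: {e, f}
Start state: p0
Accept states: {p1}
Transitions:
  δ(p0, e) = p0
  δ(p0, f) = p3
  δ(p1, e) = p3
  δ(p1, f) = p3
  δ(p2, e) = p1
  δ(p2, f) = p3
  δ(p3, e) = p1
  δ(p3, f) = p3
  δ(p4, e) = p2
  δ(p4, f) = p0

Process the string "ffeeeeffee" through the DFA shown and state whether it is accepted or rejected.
Processing string "ffeeeeffee":
  p0 --f--> p3
  p3 --f--> p3
  p3 --e--> p1
  p1 --e--> p3
  p3 --e--> p1
  p1 --e--> p3
  p3 --f--> p3
  p3 --f--> p3
  p3 --e--> p1
  p1 --e--> p3
Final state: p3
Accept states: {p1}
No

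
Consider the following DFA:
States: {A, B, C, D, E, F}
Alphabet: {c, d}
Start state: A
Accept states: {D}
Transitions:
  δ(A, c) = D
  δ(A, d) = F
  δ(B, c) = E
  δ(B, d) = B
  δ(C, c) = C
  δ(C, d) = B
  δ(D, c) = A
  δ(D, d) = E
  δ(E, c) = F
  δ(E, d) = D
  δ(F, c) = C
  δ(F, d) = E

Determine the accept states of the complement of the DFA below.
Complement accept states = All states \ Original accept states
= {A, B, C, D, E, F} \ {D}
{A, B, C, E, F}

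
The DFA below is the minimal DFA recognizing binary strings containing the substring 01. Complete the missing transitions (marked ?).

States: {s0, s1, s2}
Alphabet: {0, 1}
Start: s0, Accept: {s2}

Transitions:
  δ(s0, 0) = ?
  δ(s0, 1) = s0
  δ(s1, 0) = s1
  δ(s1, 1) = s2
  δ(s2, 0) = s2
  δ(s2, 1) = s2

From the language and accept set, identify what each state tracks — s0: no 0 seen yet; s1: seen a 0, waiting for 1; s2: substring 01 seen.
Each missing δ(q, a) is the state matching the new tracked value after reading a.
δ(s0, 0) = s1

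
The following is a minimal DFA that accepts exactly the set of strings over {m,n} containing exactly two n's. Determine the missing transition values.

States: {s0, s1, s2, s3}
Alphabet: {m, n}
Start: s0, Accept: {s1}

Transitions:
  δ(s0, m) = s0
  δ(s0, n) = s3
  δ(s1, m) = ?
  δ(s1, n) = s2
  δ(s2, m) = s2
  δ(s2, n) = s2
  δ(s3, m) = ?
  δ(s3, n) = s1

From the language and accept set, identify what each state tracks — s0: zero n's; s1: two n's; s2: ≥ three n's (dead); s3: one n.
Each missing δ(q, a) is the state matching the new tracked value after reading a.
δ(s1, m) = s1; δ(s3, m) = s3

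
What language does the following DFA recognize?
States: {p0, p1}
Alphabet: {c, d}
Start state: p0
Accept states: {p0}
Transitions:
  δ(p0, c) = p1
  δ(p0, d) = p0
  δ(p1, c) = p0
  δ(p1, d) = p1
Testing a few strings:
  'c' → reject
  'cc' → accept
  'cdd' → reject
  'ccd' → accept
State roles: p0=even number of c's so far; p1=odd number of c's so far
All strings over {c,d} with an even number of c's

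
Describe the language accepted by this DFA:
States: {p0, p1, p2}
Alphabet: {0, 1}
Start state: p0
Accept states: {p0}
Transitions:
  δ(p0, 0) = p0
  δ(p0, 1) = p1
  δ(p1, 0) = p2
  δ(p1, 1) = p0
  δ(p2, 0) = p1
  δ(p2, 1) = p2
Testing a few strings:
  '11' → accept
  '0000' → accept
  '1101' → reject
  '10' → reject
State roles: p0=value ≡ 0 (mod 3); p1=value ≡ 1 (mod 3); p2=value ≡ 2 (mod 3)
All binary strings representing a multiple of 3 (read in base 2; leading zeros allowed and ε counts as 0)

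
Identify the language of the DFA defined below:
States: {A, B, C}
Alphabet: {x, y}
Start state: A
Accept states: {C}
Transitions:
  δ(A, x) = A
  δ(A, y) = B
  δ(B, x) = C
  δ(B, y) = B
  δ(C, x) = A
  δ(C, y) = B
Testing a few strings:
  'xyyx' → accept
  'yxyy' → reject
  'x' → reject
  'xxx' → reject
State roles: A=no suffix match; B=one trailing y; C=suffix is yx
All strings over {x,y} ending with yx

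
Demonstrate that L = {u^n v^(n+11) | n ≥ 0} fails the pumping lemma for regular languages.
Assume L is regular with pumping length p. Idea: pumping the u-block breaks the fixed offset of 11.
Choose s = u^p v^(p+11) ∈ L. By the pumping lemma, s = xyz with |xy| ≤ p, |y| > 0, so y = u^k with k ≥ 1. Then xy²z = u^(p+k) v^(p+11). For this to be in L we would need p+11 = (p+k)+11, i.e. k = 0, contradicting k ≥ 1. So xy²z ∉ L.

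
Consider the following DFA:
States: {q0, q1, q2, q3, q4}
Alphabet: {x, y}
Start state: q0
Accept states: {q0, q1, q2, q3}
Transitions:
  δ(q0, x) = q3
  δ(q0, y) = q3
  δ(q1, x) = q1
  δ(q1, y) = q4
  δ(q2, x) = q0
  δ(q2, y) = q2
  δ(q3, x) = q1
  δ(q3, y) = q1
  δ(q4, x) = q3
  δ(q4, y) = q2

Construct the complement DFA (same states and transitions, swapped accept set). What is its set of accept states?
Complement accept states = All states \ Original accept states
= {q0, q1, q2, q3, q4} \ {q0, q1, q2, q3}
{q4}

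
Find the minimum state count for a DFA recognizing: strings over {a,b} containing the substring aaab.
By Myhill–Nerode, count the distinguishable equivalence classes: 5 classes — one per longest suffix of the input that is a prefix of 'aaab' (lengths 0 through 3), plus an absorbing 'already seen aaab' class.
5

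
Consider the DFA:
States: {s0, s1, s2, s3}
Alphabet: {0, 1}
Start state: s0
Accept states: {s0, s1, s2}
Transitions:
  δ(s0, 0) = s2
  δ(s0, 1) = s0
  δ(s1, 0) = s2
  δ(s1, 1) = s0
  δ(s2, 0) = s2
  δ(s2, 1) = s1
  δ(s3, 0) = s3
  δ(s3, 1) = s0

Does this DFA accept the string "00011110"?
Processing string "00011110":
  s0 --0--> s2
  s2 --0--> s2
  s2 --0--> s2
  s2 --1--> s1
  s1 --1--> s0
  s0 --1--> s0
  s0 --1--> s0
  s0 --0--> s2
Final state: s2
Accept states: {s0, s1, s2}
Yes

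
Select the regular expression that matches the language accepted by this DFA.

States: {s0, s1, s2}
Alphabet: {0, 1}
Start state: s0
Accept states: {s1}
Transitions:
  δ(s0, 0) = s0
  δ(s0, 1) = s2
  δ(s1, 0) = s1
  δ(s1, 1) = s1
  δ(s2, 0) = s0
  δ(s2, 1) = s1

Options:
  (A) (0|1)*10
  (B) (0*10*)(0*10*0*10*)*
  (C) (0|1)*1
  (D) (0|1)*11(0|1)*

Check each option against the DFA on short strings; one disagreement eliminates an option:
  (A) (0|1)*10: on '10' the DFA goes s0 → s2 → s0 and rejects (s0 ∉ Accept), but the regex matches it → eliminate
  (B) (0*10*)(0*10*0*10*)*: on '1' the DFA goes s0 → s2 and rejects (s2 ∉ Accept), but the regex matches it → eliminate
  (C) (0|1)*1: on '1' the DFA goes s0 → s2 and rejects (s2 ∉ Accept), but the regex matches it → eliminate
  (D) (0|1)*11(0|1)*: agrees with the DFA on every string of length ≤ 6
Only (D) is consistent with the DFA.
(D) (0|1)*11(0|1)*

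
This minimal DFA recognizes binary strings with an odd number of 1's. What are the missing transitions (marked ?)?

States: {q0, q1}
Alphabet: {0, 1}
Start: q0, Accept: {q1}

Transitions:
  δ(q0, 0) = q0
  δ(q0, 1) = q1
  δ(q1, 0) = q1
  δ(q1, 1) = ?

From the language and accept set, identify what each state tracks — q0: even number of 1's so far; q1: odd number of 1's so far.
Each missing δ(q, a) is the state matching the new tracked value after reading a.
δ(q1, 1) = q0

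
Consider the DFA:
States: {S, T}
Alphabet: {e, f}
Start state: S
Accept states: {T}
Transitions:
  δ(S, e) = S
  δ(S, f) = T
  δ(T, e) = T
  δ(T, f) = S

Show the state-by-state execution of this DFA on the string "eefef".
read 'e': S → S
  read 'e': S → S
  read 'f': S → T
  read 'e': T → T
  read 'f': T → S
S -> S -> S -> T -> T -> S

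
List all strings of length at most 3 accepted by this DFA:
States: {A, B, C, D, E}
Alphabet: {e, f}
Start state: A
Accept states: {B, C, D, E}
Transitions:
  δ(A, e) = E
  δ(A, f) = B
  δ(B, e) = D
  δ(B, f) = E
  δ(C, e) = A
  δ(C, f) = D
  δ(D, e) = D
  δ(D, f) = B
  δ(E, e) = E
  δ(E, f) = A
e, f, ee, fe, ff, eee, efe, eff, fee, fef, ffe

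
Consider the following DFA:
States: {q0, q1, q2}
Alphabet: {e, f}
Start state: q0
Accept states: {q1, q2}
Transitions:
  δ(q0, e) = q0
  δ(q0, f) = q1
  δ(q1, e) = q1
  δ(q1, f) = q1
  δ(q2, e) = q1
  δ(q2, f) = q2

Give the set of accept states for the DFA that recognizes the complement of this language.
Complement accept states = All states \ Original accept states
= {q0, q1, q2} \ {q1, q2}
{q0}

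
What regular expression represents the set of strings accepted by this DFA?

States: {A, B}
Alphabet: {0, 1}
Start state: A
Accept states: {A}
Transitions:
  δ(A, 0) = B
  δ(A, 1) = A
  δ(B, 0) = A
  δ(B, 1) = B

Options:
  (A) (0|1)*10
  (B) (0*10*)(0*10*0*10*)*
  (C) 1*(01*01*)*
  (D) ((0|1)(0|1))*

Check each option against the DFA on short strings; one disagreement eliminates an option:
  (A) (0|1)*10: on ε the DFA stays in A and accepts (A ∈ Accept), but the regex does not match it → eliminate
  (B) (0*10*)(0*10*0*10*)*: on ε the DFA stays in A and accepts (A ∈ Accept), but the regex does not match it → eliminate
  (C) 1*(01*01*)*: agrees with the DFA on every string of length ≤ 6
  (D) ((0|1)(0|1))*: on '1' the DFA goes A → A and accepts (A ∈ Accept), but the regex does not match it → eliminate
Only (C) is consistent with the DFA.
(C) 1*(01*01*)*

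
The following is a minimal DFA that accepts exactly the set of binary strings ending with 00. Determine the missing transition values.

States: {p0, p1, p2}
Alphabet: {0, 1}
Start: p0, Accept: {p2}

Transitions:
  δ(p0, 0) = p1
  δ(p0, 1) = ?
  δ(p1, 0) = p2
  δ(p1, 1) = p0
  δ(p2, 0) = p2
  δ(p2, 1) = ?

From the language and accept set, identify what each state tracks — p0: last symbol not 0; p1: one trailing 0; p2: two trailing 0's.
Each missing δ(q, a) is the state matching the new tracked value after reading a.
δ(p0, 1) = p0; δ(p2, 1) = p0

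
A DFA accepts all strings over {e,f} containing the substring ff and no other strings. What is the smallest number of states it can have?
By Myhill–Nerode, count the distinguishable equivalence classes: three classes — no progress / one trailing f / ff seen.
3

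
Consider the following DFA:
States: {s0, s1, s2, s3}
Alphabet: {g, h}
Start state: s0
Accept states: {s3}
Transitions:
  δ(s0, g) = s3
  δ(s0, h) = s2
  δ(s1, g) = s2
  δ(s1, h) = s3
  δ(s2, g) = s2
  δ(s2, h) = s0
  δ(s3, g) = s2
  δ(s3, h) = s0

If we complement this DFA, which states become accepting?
Complement accept states = All states \ Original accept states
= {s0, s1, s2, s3} \ {s3}
{s0, s1, s2}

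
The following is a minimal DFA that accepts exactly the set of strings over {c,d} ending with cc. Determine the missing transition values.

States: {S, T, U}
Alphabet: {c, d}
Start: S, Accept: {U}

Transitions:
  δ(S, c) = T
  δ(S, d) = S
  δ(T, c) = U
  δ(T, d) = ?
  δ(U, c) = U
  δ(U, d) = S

From the language and accept set, identify what each state tracks — S: last symbol not c; T: one trailing c; U: two trailing c's.
Each missing δ(q, a) is the state matching the new tracked value after reading a.
δ(T, d) = S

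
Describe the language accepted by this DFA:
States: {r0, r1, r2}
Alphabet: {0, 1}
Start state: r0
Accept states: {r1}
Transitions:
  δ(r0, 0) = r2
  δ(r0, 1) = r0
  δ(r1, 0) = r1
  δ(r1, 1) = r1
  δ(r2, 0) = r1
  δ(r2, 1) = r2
Testing a few strings:
  '001' → accept
  '11' → reject
  '010' → accept
  '100' → accept
State roles: r0=zero 0's seen; r1=≥ two 0's seen; r2=one 0 seen
All binary strings containing at least two 0's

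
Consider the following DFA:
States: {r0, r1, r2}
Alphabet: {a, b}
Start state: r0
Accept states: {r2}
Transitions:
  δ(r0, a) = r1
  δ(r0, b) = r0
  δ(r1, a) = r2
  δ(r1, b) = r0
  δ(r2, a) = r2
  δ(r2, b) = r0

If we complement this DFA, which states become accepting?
Complement accept states = All states \ Original accept states
= {r0, r1, r2} \ {r2}
{r0, r1}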